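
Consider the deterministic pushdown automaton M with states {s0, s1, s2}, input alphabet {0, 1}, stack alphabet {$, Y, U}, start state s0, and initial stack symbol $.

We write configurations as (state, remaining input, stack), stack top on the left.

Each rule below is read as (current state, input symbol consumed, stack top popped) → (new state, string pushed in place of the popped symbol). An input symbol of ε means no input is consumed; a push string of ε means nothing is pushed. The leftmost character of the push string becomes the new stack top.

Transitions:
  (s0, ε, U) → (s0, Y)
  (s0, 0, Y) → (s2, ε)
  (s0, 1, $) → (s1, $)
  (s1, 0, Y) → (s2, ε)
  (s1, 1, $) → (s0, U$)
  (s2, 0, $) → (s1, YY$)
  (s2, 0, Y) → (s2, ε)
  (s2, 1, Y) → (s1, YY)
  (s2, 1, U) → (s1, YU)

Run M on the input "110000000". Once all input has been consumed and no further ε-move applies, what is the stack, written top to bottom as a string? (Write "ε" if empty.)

(s0, 110000000, $)
  read 1, top $: go to s1, push $ → (s1, 10000000, $)
  read 1, top $: go to s0, push U$ → (s0, 0000000, U$)
  ε-move, top U: go to s0, push Y → (s0, 0000000, Y$)
  read 0, top Y: go to s2, push ε → (s2, 000000, $)
  read 0, top $: go to s1, push YY$ → (s1, 00000, YY$)
  read 0, top Y: go to s2, push ε → (s2, 0000, Y$)
  read 0, top Y: go to s2, push ε → (s2, 000, $)
  read 0, top $: go to s1, push YY$ → (s1, 00, YY$)
  read 0, top Y: go to s2, push ε → (s2, 0, Y$)
  read 0, top Y: go to s2, push ε → (s2, ε, $)
All input consumed in state s2 with stack $.

$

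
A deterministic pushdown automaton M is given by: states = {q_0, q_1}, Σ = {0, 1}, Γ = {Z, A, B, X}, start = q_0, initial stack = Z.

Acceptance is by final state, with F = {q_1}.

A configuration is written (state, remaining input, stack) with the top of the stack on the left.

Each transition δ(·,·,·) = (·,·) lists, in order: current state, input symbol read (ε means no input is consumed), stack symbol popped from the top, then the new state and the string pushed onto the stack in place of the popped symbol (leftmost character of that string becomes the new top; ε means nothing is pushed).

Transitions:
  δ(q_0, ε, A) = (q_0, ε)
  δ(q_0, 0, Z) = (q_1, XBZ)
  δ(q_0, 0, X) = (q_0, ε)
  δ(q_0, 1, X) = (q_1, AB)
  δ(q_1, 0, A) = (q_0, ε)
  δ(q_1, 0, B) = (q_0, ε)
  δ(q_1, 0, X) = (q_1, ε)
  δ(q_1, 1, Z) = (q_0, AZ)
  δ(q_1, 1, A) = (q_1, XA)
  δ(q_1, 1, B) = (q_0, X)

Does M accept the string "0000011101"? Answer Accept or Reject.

Accept

(q_0, 0000011101, Z) ⊢ (q_1, 000011101, XBZ) ⊢ (q_1, 00011101, BZ) ⊢ (q_0, 0011101, Z) ⊢ (q_1, 011101, XBZ) ⊢ (q_1, 11101, BZ) ⊢ (q_0, 1101, XZ) ⊢ (q_1, 101, ABZ) ⊢ (q_1, 01, XABZ) ⊢ (q_1, 1, ABZ) ⊢ (q_1, ε, XABZ)
All input consumed; state q_1 ∈ F.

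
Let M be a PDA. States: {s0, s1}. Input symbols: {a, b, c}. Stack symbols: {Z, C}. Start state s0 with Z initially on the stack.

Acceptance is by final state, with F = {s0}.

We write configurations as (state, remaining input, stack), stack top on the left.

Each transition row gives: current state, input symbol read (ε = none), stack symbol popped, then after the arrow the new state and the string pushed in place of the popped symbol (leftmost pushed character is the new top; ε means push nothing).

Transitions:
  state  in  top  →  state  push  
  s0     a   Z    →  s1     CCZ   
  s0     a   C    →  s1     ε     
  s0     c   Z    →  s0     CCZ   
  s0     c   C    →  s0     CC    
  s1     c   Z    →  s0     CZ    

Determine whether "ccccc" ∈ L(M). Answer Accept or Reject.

One accepting computation: (s0, ccccc, Z) ⊢ (s0, cccc, CCZ) ⊢ (s0, ccc, CCCZ) ⊢ (s0, cc, CCCCZ) ⊢ (s0, c, CCCCCZ) ⊢ (s0, ε, CCCCCCZ)
All input consumed and state s0 ∈ F.

Accept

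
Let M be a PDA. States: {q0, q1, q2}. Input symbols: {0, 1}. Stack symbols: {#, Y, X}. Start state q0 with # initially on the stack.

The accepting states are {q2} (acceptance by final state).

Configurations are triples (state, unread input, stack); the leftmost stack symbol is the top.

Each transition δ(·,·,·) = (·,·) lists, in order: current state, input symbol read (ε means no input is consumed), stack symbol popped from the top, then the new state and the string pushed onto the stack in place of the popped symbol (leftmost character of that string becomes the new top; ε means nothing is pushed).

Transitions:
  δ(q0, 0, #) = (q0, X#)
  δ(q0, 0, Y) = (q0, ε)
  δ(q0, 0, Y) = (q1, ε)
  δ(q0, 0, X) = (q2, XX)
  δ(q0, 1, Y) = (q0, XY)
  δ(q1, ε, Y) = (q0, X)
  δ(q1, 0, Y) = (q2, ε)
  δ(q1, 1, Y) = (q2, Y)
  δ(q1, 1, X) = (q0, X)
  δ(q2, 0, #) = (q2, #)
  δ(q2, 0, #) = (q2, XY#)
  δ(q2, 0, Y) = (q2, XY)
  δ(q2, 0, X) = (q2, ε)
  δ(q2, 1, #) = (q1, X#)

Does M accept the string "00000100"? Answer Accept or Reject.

Reject

No computation consumes all input and reaches a final state.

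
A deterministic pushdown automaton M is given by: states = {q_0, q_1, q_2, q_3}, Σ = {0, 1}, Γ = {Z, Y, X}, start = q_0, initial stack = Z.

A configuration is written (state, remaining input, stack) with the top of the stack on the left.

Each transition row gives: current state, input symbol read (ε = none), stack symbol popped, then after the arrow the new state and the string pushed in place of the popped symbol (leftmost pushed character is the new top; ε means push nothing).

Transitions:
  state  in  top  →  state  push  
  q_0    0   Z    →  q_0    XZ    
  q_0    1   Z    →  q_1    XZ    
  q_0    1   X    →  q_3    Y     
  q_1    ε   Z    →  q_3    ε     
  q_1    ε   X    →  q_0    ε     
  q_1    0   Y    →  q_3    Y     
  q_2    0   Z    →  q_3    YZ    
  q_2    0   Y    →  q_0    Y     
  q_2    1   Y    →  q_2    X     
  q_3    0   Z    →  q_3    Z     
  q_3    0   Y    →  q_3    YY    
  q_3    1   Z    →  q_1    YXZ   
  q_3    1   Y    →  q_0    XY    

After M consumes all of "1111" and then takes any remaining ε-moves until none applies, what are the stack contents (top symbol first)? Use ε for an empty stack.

(q_0, 1111, Z)
  read 1, top Z: go to q_1, push XZ → (q_1, 111, XZ)
  ε-move, top X: go to q_0, push ε → (q_0, 111, Z)
  read 1, top Z: go to q_1, push XZ → (q_1, 11, XZ)
  ε-move, top X: go to q_0, push ε → (q_0, 11, Z)
  read 1, top Z: go to q_1, push XZ → (q_1, 1, XZ)
  ε-move, top X: go to q_0, push ε → (q_0, 1, Z)
  read 1, top Z: go to q_1, push XZ → (q_1, ε, XZ)
  ε-move, top X: go to q_0, push ε → (q_0, ε, Z)
All input consumed in state q_0 with stack Z.

Z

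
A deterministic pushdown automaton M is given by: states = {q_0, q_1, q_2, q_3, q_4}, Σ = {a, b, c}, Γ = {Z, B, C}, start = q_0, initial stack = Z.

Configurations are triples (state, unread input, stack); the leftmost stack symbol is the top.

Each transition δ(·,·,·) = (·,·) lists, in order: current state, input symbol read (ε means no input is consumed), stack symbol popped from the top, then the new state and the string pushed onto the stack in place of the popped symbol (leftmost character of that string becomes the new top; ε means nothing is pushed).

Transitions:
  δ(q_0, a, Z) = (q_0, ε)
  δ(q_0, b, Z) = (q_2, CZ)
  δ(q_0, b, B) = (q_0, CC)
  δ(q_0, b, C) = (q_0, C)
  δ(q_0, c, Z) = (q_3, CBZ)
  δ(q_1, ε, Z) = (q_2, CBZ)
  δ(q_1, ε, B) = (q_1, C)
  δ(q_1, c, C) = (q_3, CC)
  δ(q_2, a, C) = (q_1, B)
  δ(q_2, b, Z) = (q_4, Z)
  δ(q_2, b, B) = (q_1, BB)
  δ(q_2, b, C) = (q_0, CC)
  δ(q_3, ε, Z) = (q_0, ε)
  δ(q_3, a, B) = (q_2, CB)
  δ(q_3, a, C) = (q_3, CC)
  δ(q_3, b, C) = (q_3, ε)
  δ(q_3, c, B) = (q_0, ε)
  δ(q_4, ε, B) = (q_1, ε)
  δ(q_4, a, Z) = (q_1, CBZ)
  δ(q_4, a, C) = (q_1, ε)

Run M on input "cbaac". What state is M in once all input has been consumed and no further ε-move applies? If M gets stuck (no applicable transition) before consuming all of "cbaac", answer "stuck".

q_3

(q_0, cbaac, Z)
  read c, top Z: go to q_3, push CBZ → (q_3, baac, CBZ)
  read b, top C: go to q_3, push ε → (q_3, aac, BZ)
  read a, top B: go to q_2, push CB → (q_2, ac, CBZ)
  read a, top C: go to q_1, push B → (q_1, c, BBZ)
  ε-move, top B: go to q_1, push C → (q_1, c, CBZ)
  read c, top C: go to q_3, push CC → (q_3, ε, CCBZ)
All input consumed; M is in state q_3.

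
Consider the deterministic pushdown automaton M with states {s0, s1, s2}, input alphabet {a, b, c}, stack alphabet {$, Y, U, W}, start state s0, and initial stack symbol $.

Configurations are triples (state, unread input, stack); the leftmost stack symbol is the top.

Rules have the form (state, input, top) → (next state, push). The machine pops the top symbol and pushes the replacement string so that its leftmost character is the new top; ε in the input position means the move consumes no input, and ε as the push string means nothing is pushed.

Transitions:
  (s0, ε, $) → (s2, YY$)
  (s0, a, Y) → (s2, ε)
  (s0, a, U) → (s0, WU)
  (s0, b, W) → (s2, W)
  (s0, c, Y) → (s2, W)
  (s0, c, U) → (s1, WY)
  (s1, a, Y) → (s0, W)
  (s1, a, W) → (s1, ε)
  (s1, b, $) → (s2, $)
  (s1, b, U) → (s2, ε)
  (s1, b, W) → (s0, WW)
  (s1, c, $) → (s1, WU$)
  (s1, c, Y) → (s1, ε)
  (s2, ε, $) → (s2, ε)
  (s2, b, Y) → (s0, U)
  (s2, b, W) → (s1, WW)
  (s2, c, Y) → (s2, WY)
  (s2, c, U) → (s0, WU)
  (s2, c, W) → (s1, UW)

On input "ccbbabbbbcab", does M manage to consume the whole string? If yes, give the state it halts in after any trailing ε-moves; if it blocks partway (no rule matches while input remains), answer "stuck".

stuck

(s0, ccbbabbbbcab, $)
  ε-move, top $: go to s2, push YY$ → (s2, ccbbabbbbcab, YY$)
  read c, top Y: go to s2, push WY → (s2, cbbabbbbcab, WYY$)
  read c, top W: go to s1, push UW → (s1, bbabbbbcab, UWYY$)
  read b, top U: go to s2, push ε → (s2, babbbbcab, WYY$)
  read b, top W: go to s1, push WW → (s1, abbbbcab, WWYY$)
  read a, top W: go to s1, push ε → (s1, bbbbcab, WYY$)
  read b, top W: go to s0, push WW → (s0, bbbcab, WWYY$)
  read b, top W: go to s2, push W → (s2, bbcab, WWYY$)
  read b, top W: go to s1, push WW → (s1, bcab, WWWYY$)
  read b, top W: go to s0, push WW → (s0, cab, WWWWYY$)
No transition for (s0, c, top W); M blocks with input cab remaining.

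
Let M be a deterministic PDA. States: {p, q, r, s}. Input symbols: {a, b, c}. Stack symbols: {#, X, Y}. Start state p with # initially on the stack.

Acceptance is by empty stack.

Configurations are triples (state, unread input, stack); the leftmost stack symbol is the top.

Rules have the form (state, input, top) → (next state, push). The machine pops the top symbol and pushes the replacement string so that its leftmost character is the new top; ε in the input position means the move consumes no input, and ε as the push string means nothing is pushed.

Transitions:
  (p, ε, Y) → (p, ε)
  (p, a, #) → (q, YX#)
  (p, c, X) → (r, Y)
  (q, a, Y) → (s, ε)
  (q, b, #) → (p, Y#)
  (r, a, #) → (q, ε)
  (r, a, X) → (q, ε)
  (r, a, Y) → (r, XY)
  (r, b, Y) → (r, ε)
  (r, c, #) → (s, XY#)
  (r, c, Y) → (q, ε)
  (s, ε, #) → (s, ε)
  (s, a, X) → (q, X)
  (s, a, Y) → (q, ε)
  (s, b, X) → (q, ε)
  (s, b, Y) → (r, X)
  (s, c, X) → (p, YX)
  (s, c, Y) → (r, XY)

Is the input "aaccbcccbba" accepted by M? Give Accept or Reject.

(p, aaccbcccbba, #)
  read a, top #: go to q, push YX# → (q, accbcccbba, YX#)
  read a, top Y: go to s, push ε → (s, ccbcccbba, X#)
  read c, top X: go to p, push YX → (p, cbcccbba, YX#)
  ε-move, top Y: go to p, push ε → (p, cbcccbba, X#)
  read c, top X: go to r, push Y → (r, bcccbba, Y#)
  read b, top Y: go to r, push ε → (r, cccbba, #)
  read c, top #: go to s, push XY# → (s, ccbba, XY#)
  read c, top X: go to p, push YX → (p, cbba, YXY#)
  ε-move, top Y: go to p, push ε → (p, cbba, XY#)
  read c, top X: go to r, push Y → (r, bba, YY#)
  read b, top Y: go to r, push ε → (r, ba, Y#)
  read b, top Y: go to r, push ε → (r, a, #)
  read a, top #: go to q, push ε → (q, ε, ε)
All input consumed and the stack is empty.

Accept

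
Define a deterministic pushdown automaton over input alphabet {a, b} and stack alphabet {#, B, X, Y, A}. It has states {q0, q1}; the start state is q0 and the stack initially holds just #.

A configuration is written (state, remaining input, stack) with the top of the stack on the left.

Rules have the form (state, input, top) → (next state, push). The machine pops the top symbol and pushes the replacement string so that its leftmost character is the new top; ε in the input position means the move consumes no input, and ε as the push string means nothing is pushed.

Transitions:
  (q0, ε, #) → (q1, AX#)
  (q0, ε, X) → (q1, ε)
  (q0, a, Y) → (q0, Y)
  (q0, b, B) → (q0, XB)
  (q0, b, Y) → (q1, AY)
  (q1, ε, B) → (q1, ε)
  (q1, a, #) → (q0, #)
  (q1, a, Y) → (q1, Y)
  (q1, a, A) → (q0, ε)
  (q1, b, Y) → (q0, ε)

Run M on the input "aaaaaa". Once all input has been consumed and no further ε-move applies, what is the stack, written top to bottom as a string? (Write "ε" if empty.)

(q0, aaaaaa, #)
  ε-move, top #: go to q1, push AX# → (q1, aaaaaa, AX#)
  read a, top A: go to q0, push ε → (q0, aaaaa, X#)
  ε-move, top X: go to q1, push ε → (q1, aaaaa, #)
  read a, top #: go to q0, push # → (q0, aaaa, #)
  ε-move, top #: go to q1, push AX# → (q1, aaaa, AX#)
  read a, top A: go to q0, push ε → (q0, aaa, X#)
  ε-move, top X: go to q1, push ε → (q1, aaa, #)
  read a, top #: go to q0, push # → (q0, aa, #)
  ε-move, top #: go to q1, push AX# → (q1, aa, AX#)
  read a, top A: go to q0, push ε → (q0, a, X#)
  ε-move, top X: go to q1, push ε → (q1, a, #)
  read a, top #: go to q0, push # → (q0, ε, #)
  ε-move, top #: go to q1, push AX# → (q1, ε, AX#)
All input consumed in state q1 with stack AX#.

AX#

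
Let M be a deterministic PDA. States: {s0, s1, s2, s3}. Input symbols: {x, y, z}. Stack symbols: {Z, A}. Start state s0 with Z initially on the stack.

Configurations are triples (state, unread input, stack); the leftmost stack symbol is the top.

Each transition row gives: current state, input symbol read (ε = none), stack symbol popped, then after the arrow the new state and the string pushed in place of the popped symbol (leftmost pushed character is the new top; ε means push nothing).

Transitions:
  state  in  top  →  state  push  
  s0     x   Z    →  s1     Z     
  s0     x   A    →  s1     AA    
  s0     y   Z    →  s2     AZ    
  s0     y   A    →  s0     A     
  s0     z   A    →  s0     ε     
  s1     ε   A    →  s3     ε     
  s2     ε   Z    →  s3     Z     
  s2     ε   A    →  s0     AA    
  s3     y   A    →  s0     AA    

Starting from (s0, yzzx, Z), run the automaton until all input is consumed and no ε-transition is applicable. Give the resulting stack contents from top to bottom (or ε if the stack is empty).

Z

(s0, yzzx, Z) ⊢ (s2, zzx, AZ) ⊢ (s0, zzx, AAZ) ⊢ (s0, zx, AZ) ⊢ (s0, x, Z) ⊢ (s1, ε, Z)
All input consumed in state s1 with stack Z.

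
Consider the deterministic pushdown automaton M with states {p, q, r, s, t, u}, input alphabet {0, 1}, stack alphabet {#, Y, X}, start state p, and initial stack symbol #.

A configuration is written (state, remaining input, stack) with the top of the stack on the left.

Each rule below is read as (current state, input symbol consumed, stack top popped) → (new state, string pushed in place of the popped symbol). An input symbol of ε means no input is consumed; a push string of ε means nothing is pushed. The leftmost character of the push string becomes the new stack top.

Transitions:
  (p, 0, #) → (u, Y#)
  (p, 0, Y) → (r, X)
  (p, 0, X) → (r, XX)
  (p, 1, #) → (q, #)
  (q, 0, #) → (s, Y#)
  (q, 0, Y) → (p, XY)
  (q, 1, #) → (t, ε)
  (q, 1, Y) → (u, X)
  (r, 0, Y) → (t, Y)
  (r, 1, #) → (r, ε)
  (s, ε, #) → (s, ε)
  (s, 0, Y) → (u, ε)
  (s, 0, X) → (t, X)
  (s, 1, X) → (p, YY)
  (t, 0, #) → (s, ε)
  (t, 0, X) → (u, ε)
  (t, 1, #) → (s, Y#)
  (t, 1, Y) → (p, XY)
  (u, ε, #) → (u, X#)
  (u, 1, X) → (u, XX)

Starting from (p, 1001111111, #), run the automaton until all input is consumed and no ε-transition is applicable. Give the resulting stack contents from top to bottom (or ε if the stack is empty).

XXXXXXXX#

(p, 1001111111, #)
  read 1, top #: go to q, push # → (q, 001111111, #)
  read 0, top #: go to s, push Y# → (s, 01111111, Y#)
  read 0, top Y: go to u, push ε → (u, 1111111, #)
  ε-move, top #: go to u, push X# → (u, 1111111, X#)
  read 1, top X: go to u, push XX → (u, 111111, XX#)
  read 1, top X: go to u, push XX → (u, 11111, XXX#)
  read 1, top X: go to u, push XX → (u, 1111, XXXX#)
  read 1, top X: go to u, push XX → (u, 111, XXXXX#)
  read 1, top X: go to u, push XX → (u, 11, XXXXXX#)
  read 1, top X: go to u, push XX → (u, 1, XXXXXXX#)
  read 1, top X: go to u, push XX → (u, ε, XXXXXXXX#)
All input consumed in state u with stack XXXXXXXX#.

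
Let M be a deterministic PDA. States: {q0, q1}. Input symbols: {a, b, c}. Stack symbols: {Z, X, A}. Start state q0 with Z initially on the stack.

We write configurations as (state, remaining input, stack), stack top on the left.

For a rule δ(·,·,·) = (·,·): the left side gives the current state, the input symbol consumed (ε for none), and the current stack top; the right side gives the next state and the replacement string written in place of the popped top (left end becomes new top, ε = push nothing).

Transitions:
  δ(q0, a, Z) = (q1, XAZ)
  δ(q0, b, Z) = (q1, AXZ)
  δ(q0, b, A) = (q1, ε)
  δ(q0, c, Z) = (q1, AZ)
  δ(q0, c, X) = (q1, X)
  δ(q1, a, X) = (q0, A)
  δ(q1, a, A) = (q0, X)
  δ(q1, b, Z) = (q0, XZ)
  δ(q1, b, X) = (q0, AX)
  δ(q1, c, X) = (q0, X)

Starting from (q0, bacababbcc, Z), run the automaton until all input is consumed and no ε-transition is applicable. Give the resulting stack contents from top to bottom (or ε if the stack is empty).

(q0, bacababbcc, Z)
  read b, top Z: go to q1, push AXZ → (q1, acababbcc, AXZ)
  read a, top A: go to q0, push X → (q0, cababbcc, XXZ)
  read c, top X: go to q1, push X → (q1, ababbcc, XXZ)
  read a, top X: go to q0, push A → (q0, babbcc, AXZ)
  read b, top A: go to q1, push ε → (q1, abbcc, XZ)
  read a, top X: go to q0, push A → (q0, bbcc, AZ)
  read b, top A: go to q1, push ε → (q1, bcc, Z)
  read b, top Z: go to q0, push XZ → (q0, cc, XZ)
  read c, top X: go to q1, push X → (q1, c, XZ)
  read c, top X: go to q0, push X → (q0, ε, XZ)
All input consumed in state q0 with stack XZ.

XZ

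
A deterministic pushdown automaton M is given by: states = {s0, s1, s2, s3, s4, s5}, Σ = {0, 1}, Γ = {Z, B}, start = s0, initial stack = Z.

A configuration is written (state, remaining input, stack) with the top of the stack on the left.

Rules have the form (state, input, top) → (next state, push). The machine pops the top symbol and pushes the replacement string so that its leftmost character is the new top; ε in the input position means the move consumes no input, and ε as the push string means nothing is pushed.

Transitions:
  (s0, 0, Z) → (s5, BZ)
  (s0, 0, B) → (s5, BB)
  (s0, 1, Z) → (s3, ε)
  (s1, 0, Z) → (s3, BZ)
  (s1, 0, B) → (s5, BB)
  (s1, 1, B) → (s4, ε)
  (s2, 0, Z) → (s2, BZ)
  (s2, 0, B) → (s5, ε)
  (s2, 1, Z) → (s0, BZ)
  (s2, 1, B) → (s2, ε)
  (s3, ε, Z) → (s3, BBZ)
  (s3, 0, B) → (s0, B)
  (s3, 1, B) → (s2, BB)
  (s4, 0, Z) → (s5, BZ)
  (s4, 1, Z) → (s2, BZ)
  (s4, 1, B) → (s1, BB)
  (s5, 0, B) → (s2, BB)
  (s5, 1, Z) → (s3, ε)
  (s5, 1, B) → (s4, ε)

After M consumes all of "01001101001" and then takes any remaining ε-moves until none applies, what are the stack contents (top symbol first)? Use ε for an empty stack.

ε

(s0, 01001101001, Z)
  read 0, top Z: go to s5, push BZ → (s5, 1001101001, BZ)
  read 1, top B: go to s4, push ε → (s4, 001101001, Z)
  read 0, top Z: go to s5, push BZ → (s5, 01101001, BZ)
  read 0, top B: go to s2, push BB → (s2, 1101001, BBZ)
  read 1, top B: go to s2, push ε → (s2, 101001, BZ)
  read 1, top B: go to s2, push ε → (s2, 01001, Z)
  read 0, top Z: go to s2, push BZ → (s2, 1001, BZ)
  read 1, top B: go to s2, push ε → (s2, 001, Z)
  read 0, top Z: go to s2, push BZ → (s2, 01, BZ)
  read 0, top B: go to s5, push ε → (s5, 1, Z)
  read 1, top Z: go to s3, push ε → (s3, ε, ε)
All input consumed in state s3 with stack ε.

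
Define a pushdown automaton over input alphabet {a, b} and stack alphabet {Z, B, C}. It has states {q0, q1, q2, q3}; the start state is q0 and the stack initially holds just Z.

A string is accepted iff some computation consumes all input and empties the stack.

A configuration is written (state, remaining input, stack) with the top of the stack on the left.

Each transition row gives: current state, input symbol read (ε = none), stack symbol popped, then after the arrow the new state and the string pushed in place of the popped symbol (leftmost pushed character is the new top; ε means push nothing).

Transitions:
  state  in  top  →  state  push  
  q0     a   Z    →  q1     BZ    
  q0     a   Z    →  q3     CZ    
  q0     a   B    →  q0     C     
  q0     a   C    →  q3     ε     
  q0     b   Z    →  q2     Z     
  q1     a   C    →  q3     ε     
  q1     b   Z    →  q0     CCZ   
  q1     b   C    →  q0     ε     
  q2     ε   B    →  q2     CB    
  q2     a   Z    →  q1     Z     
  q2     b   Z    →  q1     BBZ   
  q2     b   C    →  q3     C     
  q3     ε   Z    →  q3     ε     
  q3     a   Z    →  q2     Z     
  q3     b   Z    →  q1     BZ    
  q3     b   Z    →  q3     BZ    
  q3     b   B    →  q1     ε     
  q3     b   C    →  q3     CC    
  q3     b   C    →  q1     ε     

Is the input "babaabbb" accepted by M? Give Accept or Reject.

No computation consumes all input and empties the stack.

Reject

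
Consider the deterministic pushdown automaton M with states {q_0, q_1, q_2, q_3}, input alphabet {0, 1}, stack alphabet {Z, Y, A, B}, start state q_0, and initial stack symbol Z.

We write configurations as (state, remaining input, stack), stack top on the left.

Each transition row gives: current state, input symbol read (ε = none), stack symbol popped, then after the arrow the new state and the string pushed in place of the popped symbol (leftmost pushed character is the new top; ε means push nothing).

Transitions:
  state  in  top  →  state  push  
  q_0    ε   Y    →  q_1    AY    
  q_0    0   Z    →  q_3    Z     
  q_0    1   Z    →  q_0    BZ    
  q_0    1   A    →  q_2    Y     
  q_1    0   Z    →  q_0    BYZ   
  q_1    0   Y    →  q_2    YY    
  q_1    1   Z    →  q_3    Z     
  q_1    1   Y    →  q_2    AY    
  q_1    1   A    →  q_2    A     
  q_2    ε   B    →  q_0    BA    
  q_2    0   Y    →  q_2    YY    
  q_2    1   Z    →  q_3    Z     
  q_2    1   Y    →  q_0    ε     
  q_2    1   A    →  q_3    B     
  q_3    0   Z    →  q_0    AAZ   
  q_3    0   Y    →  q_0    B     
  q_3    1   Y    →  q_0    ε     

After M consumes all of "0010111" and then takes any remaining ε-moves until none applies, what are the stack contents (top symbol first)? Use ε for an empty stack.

(q_0, 0010111, Z) ⊢ (q_3, 010111, Z) ⊢ (q_0, 10111, AAZ) ⊢ (q_2, 0111, YAZ) ⊢ (q_2, 111, YYAZ) ⊢ (q_0, 11, YAZ) ⊢ (q_1, 11, AYAZ) ⊢ (q_2, 1, AYAZ) ⊢ (q_3, ε, BYAZ)
All input consumed in state q_3 with stack BYAZ.

BYAZ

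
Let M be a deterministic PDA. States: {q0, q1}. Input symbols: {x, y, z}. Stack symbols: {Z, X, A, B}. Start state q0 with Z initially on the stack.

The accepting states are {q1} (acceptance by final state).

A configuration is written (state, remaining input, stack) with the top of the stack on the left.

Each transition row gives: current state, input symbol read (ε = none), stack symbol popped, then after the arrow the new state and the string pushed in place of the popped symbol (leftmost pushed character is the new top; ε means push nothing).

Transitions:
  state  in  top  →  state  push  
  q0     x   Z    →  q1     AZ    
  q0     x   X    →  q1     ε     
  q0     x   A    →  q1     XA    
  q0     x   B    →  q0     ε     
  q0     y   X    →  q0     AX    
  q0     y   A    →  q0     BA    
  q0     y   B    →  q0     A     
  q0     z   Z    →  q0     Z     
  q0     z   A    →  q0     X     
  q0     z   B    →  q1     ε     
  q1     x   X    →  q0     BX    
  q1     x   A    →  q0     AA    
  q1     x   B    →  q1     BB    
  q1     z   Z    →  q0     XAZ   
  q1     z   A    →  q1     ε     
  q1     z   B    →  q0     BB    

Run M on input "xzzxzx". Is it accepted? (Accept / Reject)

Reject

(q0, xzzxzx, Z) ⊢ (q1, zzxzx, AZ) ⊢ (q1, zxzx, Z) ⊢ (q0, xzx, XAZ) ⊢ (q1, zx, AZ) ⊢ (q1, x, Z)
No transition applies at (q1, x, Z); input not fully consumed.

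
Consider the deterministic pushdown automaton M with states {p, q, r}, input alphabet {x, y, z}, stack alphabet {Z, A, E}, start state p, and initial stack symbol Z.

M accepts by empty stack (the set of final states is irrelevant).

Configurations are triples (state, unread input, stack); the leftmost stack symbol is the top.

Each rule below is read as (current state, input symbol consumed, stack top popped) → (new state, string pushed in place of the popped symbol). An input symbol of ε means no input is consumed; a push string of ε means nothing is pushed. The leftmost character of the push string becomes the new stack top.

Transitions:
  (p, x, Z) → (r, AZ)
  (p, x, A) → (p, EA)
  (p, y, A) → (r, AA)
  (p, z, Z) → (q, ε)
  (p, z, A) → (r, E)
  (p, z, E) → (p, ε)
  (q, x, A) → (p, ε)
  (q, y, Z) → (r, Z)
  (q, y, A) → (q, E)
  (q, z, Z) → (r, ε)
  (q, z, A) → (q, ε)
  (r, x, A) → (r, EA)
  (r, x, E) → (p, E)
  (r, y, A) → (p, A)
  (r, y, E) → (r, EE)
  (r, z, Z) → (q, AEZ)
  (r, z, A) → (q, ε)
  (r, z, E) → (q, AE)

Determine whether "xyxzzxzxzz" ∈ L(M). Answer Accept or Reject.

Accept

(p, xyxzzxzxzz, Z)
  read x, top Z: go to r, push AZ → (r, yxzzxzxzz, AZ)
  read y, top A: go to p, push A → (p, xzzxzxzz, AZ)
  read x, top A: go to p, push EA → (p, zzxzxzz, EAZ)
  read z, top E: go to p, push ε → (p, zxzxzz, AZ)
  read z, top A: go to r, push E → (r, xzxzz, EZ)
  read x, top E: go to p, push E → (p, zxzz, EZ)
  read z, top E: go to p, push ε → (p, xzz, Z)
  read x, top Z: go to r, push AZ → (r, zz, AZ)
  read z, top A: go to q, push ε → (q, z, Z)
  read z, top Z: go to r, push ε → (r, ε, ε)
All input consumed and the stack is empty.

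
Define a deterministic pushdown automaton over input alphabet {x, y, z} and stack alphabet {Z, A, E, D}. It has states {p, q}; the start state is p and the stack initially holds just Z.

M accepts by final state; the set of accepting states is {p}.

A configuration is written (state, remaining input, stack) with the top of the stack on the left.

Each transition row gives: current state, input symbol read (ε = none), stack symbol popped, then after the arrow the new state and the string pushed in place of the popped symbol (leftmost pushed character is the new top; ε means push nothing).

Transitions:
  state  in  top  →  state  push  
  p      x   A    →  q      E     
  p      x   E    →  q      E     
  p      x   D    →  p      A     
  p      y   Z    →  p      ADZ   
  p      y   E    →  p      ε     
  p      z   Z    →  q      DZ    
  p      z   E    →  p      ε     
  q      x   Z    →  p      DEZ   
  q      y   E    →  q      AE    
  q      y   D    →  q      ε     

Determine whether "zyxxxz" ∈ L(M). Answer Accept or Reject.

Reject

(p, zyxxxz, Z)
  read z, top Z: go to q, push DZ → (q, yxxxz, DZ)
  read y, top D: go to q, push ε → (q, xxxz, Z)
  read x, top Z: go to p, push DEZ → (p, xxz, DEZ)
  read x, top D: go to p, push A → (p, xz, AEZ)
  read x, top A: go to q, push E → (q, z, EEZ)
No transition applies at (q, z, EEZ); input not fully consumed.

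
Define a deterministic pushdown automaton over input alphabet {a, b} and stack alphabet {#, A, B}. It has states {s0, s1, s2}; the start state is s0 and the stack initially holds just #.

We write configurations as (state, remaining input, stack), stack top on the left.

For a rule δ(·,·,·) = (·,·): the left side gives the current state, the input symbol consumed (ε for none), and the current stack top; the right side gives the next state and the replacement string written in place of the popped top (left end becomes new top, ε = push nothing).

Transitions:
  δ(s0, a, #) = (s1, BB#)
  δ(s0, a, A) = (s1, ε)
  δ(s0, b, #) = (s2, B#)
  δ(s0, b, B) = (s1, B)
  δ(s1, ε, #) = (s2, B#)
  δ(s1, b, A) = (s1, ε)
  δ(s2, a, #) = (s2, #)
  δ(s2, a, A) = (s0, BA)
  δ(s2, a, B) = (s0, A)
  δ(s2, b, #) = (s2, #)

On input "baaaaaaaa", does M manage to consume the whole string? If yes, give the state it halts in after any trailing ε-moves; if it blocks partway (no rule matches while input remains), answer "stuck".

s2

(s0, baaaaaaaa, #) ⊢ (s2, aaaaaaaa, B#) ⊢ (s0, aaaaaaa, A#) ⊢ (s1, aaaaaa, #) ⊢ (s2, aaaaaa, B#) ⊢ (s0, aaaaa, A#) ⊢ (s1, aaaa, #) ⊢ (s2, aaaa, B#) ⊢ (s0, aaa, A#) ⊢ (s1, aa, #) ⊢ (s2, aa, B#) ⊢ (s0, a, A#) ⊢ (s1, ε, #) ⊢ (s2, ε, B#)
All input consumed; M is in state s2.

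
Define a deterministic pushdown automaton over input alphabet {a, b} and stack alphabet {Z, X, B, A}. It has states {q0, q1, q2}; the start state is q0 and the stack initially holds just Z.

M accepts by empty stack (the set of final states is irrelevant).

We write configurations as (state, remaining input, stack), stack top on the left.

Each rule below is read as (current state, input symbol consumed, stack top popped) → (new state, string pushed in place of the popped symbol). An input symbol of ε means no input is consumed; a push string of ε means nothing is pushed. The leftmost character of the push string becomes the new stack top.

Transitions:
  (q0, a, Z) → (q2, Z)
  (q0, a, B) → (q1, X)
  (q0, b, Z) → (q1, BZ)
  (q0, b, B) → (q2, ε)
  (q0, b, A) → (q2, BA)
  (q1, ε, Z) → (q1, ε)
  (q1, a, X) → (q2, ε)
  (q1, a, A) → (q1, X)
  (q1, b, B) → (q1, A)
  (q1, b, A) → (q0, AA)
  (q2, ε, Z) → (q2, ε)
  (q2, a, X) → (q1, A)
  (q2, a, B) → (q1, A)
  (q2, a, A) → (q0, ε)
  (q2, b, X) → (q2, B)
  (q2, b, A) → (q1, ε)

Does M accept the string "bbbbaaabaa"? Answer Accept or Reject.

(q0, bbbbaaabaa, Z)
  read b, top Z: go to q1, push BZ → (q1, bbbaaabaa, BZ)
  read b, top B: go to q1, push A → (q1, bbaaabaa, AZ)
  read b, top A: go to q0, push AA → (q0, baaabaa, AAZ)
  read b, top A: go to q2, push BA → (q2, aaabaa, BAAZ)
  read a, top B: go to q1, push A → (q1, aabaa, AAAZ)
  read a, top A: go to q1, push X → (q1, abaa, XAAZ)
  read a, top X: go to q2, push ε → (q2, baa, AAZ)
  read b, top A: go to q1, push ε → (q1, aa, AZ)
  read a, top A: go to q1, push X → (q1, a, XZ)
  read a, top X: go to q2, push ε → (q2, ε, Z)
  ε-move, top Z: go to q2, push ε → (q2, ε, ε)
All input consumed and the stack is empty.

Accept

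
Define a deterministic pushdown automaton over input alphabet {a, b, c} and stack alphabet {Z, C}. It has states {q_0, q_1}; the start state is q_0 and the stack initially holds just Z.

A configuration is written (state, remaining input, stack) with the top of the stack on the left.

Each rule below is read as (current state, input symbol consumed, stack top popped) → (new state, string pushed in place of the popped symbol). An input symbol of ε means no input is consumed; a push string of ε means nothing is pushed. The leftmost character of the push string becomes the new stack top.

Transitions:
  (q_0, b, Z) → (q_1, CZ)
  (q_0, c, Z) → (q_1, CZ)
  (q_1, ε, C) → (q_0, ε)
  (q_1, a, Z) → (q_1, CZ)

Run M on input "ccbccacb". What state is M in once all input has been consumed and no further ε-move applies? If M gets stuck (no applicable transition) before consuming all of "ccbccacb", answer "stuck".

(q_0, ccbccacb, Z)
  read c, top Z: go to q_1, push CZ → (q_1, cbccacb, CZ)
  ε-move, top C: go to q_0, push ε → (q_0, cbccacb, Z)
  read c, top Z: go to q_1, push CZ → (q_1, bccacb, CZ)
  ε-move, top C: go to q_0, push ε → (q_0, bccacb, Z)
  read b, top Z: go to q_1, push CZ → (q_1, ccacb, CZ)
  ε-move, top C: go to q_0, push ε → (q_0, ccacb, Z)
  read c, top Z: go to q_1, push CZ → (q_1, cacb, CZ)
  ε-move, top C: go to q_0, push ε → (q_0, cacb, Z)
  read c, top Z: go to q_1, push CZ → (q_1, acb, CZ)
  ε-move, top C: go to q_0, push ε → (q_0, acb, Z)
No transition for (q_0, a, top Z); M blocks with input acb remaining.

stuck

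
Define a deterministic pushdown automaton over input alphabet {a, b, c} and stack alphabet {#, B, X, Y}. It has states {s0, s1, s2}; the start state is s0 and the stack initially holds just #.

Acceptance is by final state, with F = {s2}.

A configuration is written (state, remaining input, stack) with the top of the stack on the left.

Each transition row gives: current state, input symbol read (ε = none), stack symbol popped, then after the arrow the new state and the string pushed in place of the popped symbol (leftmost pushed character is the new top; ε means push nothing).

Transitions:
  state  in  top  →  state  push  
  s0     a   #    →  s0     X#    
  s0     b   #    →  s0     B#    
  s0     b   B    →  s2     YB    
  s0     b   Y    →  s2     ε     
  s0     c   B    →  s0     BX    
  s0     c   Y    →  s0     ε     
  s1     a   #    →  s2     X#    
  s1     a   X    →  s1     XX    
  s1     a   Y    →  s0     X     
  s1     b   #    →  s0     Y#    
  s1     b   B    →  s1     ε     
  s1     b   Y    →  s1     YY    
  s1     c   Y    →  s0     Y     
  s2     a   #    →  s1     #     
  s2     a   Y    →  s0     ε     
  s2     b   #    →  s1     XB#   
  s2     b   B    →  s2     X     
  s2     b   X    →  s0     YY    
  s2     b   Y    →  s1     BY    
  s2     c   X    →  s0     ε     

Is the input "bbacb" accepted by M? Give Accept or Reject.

Accept

(s0, bbacb, #)
  read b, top #: go to s0, push B# → (s0, bacb, B#)
  read b, top B: go to s2, push YB → (s2, acb, YB#)
  read a, top Y: go to s0, push ε → (s0, cb, B#)
  read c, top B: go to s0, push BX → (s0, b, BX#)
  read b, top B: go to s2, push YB → (s2, ε, YBX#)
All input consumed; state s2 ∈ F.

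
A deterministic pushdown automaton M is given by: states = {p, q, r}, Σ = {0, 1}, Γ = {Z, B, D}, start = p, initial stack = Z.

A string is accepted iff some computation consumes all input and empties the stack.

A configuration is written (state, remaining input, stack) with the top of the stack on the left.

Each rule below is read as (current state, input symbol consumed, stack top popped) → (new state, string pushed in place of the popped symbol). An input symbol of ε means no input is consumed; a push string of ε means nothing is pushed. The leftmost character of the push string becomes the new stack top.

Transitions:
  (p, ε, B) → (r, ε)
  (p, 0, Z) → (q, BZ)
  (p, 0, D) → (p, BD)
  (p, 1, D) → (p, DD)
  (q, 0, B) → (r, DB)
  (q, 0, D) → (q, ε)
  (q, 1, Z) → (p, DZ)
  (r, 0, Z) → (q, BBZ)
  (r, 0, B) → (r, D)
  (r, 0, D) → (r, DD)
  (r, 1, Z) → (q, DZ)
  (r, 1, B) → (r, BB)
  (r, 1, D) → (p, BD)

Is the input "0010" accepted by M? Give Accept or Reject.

Reject

(p, 0010, Z) ⊢ (q, 010, BZ) ⊢ (r, 10, DBZ) ⊢ (p, 0, BDBZ) ⊢ (r, 0, DBZ) ⊢ (r, ε, DDBZ)
All input consumed; stack is DDBZ, not empty, and no further ε-move applies.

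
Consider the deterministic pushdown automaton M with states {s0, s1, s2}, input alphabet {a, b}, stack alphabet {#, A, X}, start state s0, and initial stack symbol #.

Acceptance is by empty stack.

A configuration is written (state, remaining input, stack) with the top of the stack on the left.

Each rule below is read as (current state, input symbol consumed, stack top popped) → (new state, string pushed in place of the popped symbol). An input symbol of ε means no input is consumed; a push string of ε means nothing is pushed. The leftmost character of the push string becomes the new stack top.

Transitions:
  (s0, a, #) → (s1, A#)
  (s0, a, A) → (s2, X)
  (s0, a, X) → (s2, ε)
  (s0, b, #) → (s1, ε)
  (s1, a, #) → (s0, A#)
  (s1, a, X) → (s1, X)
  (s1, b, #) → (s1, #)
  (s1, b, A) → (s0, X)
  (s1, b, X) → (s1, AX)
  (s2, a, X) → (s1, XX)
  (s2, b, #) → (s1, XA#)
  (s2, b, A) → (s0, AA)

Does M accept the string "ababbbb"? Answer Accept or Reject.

(s0, ababbbb, #) ⊢ (s1, babbbb, A#) ⊢ (s0, abbbb, X#) ⊢ (s2, bbbb, #) ⊢ (s1, bbb, XA#) ⊢ (s1, bb, AXA#) ⊢ (s0, b, XXA#)
No transition applies at (s0, b, XXA#); input not fully consumed.

Reject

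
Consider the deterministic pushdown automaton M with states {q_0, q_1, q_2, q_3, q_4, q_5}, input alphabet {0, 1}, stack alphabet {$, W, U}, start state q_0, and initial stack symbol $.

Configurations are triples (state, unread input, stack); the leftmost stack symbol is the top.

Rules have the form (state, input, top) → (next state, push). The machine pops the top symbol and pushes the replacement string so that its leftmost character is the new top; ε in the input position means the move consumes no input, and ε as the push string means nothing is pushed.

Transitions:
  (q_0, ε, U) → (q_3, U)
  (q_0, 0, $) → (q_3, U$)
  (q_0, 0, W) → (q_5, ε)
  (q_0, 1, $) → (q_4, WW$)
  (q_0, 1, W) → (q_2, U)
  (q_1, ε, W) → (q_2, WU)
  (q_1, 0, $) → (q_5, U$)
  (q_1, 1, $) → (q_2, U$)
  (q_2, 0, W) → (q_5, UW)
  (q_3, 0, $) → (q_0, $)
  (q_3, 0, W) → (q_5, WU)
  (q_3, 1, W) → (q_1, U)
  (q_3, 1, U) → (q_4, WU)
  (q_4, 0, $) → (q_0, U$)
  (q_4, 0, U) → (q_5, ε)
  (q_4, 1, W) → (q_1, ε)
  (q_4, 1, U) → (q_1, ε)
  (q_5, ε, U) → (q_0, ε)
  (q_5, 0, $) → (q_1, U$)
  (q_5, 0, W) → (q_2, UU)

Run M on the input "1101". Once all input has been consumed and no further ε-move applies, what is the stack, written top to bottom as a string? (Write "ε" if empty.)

UU$

(q_0, 1101, $) ⊢ (q_4, 101, WW$) ⊢ (q_1, 01, W$) ⊢ (q_2, 01, WU$) ⊢ (q_5, 1, UWU$) ⊢ (q_0, 1, WU$) ⊢ (q_2, ε, UU$)
All input consumed in state q_2 with stack UU$.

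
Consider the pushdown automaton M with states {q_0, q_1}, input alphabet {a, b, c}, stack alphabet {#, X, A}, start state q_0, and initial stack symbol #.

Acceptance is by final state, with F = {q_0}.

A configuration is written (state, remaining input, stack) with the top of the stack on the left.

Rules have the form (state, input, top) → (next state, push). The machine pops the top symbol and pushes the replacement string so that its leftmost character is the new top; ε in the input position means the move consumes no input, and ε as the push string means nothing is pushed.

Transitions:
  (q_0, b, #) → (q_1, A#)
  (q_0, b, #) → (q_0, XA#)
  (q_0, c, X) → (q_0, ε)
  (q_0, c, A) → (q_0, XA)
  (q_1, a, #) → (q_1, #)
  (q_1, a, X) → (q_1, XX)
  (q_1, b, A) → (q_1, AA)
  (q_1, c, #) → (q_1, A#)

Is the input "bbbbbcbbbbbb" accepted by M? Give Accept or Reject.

Reject

No computation consumes all input and reaches a final state.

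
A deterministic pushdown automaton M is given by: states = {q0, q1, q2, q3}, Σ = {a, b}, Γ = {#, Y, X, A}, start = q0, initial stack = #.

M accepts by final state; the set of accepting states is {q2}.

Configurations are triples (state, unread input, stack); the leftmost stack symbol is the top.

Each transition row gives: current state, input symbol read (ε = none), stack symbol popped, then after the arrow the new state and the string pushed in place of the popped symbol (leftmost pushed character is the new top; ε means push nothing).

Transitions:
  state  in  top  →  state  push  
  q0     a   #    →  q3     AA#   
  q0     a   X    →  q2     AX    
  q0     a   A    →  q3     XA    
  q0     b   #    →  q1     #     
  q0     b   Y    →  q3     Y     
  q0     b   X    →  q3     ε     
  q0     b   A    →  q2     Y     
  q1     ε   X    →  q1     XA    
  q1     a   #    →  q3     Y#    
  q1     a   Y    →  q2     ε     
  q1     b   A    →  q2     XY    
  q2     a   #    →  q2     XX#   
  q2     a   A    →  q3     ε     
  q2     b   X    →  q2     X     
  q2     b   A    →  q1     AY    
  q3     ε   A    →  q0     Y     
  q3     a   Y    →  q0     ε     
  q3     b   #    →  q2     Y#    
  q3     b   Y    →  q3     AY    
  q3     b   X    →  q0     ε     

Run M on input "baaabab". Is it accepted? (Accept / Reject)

Accept

(q0, baaabab, #)
  read b, top #: go to q1, push # → (q1, aaabab, #)
  read a, top #: go to q3, push Y# → (q3, aabab, Y#)
  read a, top Y: go to q0, push ε → (q0, abab, #)
  read a, top #: go to q3, push AA# → (q3, bab, AA#)
  ε-move, top A: go to q0, push Y → (q0, bab, YA#)
  read b, top Y: go to q3, push Y → (q3, ab, YA#)
  read a, top Y: go to q0, push ε → (q0, b, A#)
  read b, top A: go to q2, push Y → (q2, ε, Y#)
All input consumed; state q2 ∈ F.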